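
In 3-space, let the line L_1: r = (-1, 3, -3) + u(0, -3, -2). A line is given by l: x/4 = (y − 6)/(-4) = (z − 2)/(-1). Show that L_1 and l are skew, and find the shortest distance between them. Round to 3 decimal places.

l has direction (4, -4, -1) through (0, 6, 2).
Common perpendicular direction n = (0, -3, -2) × (4, -4, -1) = (-5, -8, 12).
With w = (0, 6, 2) − (-1, 3, -3) = (1, 3, 5), w · n = 31.
Since n ≠ 0 the lines are not parallel, and w · n = 31 ≠ 0 so they do not intersect; hence they are skew.
Distance = |w · n| / |n| = |31| / √233 ≈ 2.031.

2.031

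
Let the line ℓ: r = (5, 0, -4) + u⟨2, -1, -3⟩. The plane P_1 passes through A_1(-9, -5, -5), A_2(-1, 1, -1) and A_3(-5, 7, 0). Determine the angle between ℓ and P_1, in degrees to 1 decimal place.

A_1A_2 = (8, 6, 4), A_1A_3 = (4, 12, 5); a normal to P_1 is A_1A_2 × A_1A_3 = (-18, -24, 72).
Using A_1: P_1 has equation -18x - 24y + 72z = -78.
sin θ = |n·v| / (|n||v|) = |-228| / (√6084 · √14) = 0.78123.
θ ≈ 51.4°.

51.4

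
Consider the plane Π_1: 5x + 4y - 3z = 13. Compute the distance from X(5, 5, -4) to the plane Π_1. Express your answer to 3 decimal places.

6.223

n·X − d = (5)·(5) + (4)·(5) + (-3)·(-4) − 13 = 44; |n| = √50.
Distance = |44| / √50 = 44/√50 ≈ 6.223.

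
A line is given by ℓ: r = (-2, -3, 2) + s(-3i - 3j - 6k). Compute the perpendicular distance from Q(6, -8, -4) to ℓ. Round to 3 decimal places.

10.559

Taking (-2, -3, 2) on ℓ with direction v = (-3, -3, -6): w = Q − (-2, -3, 2) = (8, -5, -6), and w × v = (12, 66, -39).
Distance = |w × v| / |v| = √6021 / √54 ≈ 10.559.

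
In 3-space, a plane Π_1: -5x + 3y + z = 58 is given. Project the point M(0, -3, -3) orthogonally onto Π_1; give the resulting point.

Foot = M − λn with λ = (n·M − d)/|n|² = (-12 − 58)/35 = -2.
Foot = (0, -3, -3) − (-2)·(-5, 3, 1) = (-10, 3, -1).

(-10, 3, -1)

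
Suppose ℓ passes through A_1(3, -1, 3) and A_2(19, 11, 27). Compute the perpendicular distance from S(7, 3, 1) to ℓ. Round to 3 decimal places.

5.639

A direction vector for ℓ is A_2 − A_1 = (16, 12, 24).
Taking (3, -1, 3) on ℓ with direction v = (16, 12, 24): w = S − (3, -1, 3) = (4, 4, -2), and w × v = (120, -128, -16).
Distance = |w × v| / |v| = √31040 / √976 ≈ 5.639.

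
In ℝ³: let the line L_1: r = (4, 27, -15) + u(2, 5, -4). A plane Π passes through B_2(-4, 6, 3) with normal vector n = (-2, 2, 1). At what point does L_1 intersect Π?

Π: n·r = n·B_2 gives -2x + 2y + z = 23.
Substitute r = (4, 27, -15) + t(2, 5, -4) into the plane: 31 + 2t = 23, so t = -4.
Intersection: (4, 27, -15) + (-4)·(2, 5, -4) = (-4, 7, 1).

(-4, 7, 1)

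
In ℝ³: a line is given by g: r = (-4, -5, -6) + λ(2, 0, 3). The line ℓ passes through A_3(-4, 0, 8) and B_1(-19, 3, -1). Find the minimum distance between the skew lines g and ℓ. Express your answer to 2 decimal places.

1.75

A direction vector for ℓ is B_1 − A_3 = (-15, 3, -9).
Common perpendicular direction n = (2, 0, 3) × (-15, 3, -9) = (-9, -27, 6).
With w = (-4, 0, 8) − (-4, -5, -6) = (0, 5, 14), w · n = -51.
Distance = |w · n| / |n| = |-51| / √846 ≈ 1.75.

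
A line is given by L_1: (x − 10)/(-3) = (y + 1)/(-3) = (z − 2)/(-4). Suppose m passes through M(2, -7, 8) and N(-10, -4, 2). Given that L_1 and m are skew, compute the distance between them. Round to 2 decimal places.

11.16

L_1 has direction (-3, -3, -4) through (10, -1, 2).
A direction vector for m is N − M = (-12, 3, -6).
Common perpendicular direction n = (-3, -3, -4) × (-12, 3, -6) = (30, 30, -45).
With w = (2, -7, 8) − (10, -1, 2) = (-8, -6, 6), w · n = -690.
Distance = |w · n| / |n| = |-690| / √3825 ≈ 11.16.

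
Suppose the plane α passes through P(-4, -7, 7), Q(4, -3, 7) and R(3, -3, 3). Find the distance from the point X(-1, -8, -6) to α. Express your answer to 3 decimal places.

PQ = (8, 4, 0), PR = (7, 4, -4); a normal to α is PQ × PR = (-16, 32, 4).
Using P: α has equation -16x + 32y + 4z = -132.
n·X − d = (-16)·(-1) + (32)·(-8) + (4)·(-6) − (-132) = -132; |n| = √1296.
Distance = |-132| / √1296 = 132/√1296 ≈ 3.667.

3.667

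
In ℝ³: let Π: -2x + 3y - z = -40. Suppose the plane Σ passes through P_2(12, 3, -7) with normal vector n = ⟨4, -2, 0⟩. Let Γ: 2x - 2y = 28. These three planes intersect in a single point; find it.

(7, -7, 5)

Σ: n·r = n·P_2 gives 4x - 2y = 42.
Solving the 3×3 linear system -2x + 3y - z = -40, 4x - 2y = 42, 2x - 2y = 28 (e.g. by elimination or Cramer's rule, determinant = 4) gives (7, -7, 5).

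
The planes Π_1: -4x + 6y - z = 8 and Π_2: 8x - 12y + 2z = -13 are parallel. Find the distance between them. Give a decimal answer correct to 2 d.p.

Rescale Π_2 by 1/(-2): -4x + 6y - z = 13/2. Then distance = |8 − (13/2)| / √53 ≈ 0.21.

0.21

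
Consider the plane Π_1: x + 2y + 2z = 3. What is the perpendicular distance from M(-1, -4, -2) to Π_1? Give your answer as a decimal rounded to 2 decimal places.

n·M − d = (1)·(-1) + (2)·(-4) + (2)·(-2) − 3 = -16; |n| = √9.
Distance = |-16| / √9 = 16/√9 ≈ 5.33.

5.33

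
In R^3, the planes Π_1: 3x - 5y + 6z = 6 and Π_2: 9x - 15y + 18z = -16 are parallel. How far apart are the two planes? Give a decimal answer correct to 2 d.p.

Rescale Π_2 by 1/3: 3x - 5y + 6z = -16/3. Then distance = |6 − (-16/3)| / √70 ≈ 1.35.

1.35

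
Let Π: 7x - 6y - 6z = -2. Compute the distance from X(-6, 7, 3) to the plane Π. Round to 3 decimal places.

n·X − d = (7)·(-6) + (-6)·(7) + (-6)·(3) − (-2) = -100; |n| = √121.
Distance = |-100| / √121 = 100/√121 ≈ 9.091.

9.091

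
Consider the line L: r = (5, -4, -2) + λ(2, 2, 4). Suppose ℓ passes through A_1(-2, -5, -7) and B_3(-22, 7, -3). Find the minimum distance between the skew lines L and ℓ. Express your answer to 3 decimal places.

0.414

A direction vector for ℓ is B_3 − A_1 = (-20, 12, 4).
Common perpendicular direction n = (2, 2, 4) × (-20, 12, 4) = (-40, -88, 64).
With w = (-2, -5, -7) − (5, -4, -2) = (-7, -1, -5), w · n = 48.
Distance = |w · n| / |n| = |48| / √13440 ≈ 0.414.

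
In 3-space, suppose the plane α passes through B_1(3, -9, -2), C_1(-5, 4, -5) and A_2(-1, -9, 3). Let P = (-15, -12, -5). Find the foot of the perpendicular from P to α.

(-5, -4, 3)

B_1C_1 = (-8, 13, -3), B_1A_2 = (-4, 0, 5); a normal to α is B_1C_1 × B_1A_2 = (65, 52, 52).
Using B_1: α has equation 65x + 52y + 52z = -377.
Foot = P − λn with λ = (n·P − d)/|n|² = (-1859 − (-377))/9633 = -2/13.
Foot = (-15, -12, -5) − (-2/13)·(65, 52, 52) = (-5, -4, 3).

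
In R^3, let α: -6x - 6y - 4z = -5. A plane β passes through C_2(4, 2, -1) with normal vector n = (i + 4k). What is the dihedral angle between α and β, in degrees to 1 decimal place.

55.3

β: n·r = n·C_2 gives x + 4z = 0.
cos θ = |n₁·n₂| / (|n₁||n₂|) = |-22| / (√88 · √17).
θ = arccos(0.56880) ≈ 55.3°.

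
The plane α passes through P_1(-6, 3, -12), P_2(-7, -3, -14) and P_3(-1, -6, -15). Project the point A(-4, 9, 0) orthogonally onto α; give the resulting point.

(-4, 12, -9)

P_1P_2 = (-1, -6, -2), P_1P_3 = (5, -9, -3); a normal to α is P_1P_2 × P_1P_3 = (0, -13, 39).
Using P_1: α has equation -13y + 39z = -507.
Foot = A − λn with λ = (n·A − d)/|n|² = (-117 − (-507))/1690 = 3/13.
Foot = (-4, 9, 0) − (3/13)·(0, -13, 39) = (-4, 12, -9).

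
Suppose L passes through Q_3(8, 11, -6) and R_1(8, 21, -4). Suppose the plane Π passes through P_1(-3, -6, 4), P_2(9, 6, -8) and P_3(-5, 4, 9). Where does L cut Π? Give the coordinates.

(8, 1, -8)

A direction vector for L is R_1 − Q_3 = (0, 10, 2).
P_1P_2 = (12, 12, -12), P_1P_3 = (-2, 10, 5); a normal to Π is P_1P_2 × P_1P_3 = (180, -36, 144).
Using P_1: Π has equation 180x - 36y + 144z = 252.
Substitute r = (8, 11, -6) + t(0, 10, 2) into the plane: 180 + (-72)t = 252, so t = -1.
Intersection: (8, 11, -6) + (-1)·(0, 10, 2) = (8, 1, -8).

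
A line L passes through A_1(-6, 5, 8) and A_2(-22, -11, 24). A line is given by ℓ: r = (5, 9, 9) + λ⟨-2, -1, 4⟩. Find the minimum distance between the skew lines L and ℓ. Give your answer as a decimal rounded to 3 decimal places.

A direction vector for L is A_2 − A_1 = (-16, -16, 16).
Common perpendicular direction n = (-16, -16, 16) × (-2, -1, 4) = (-48, 32, -16).
With w = (5, 9, 9) − (-6, 5, 8) = (11, 4, 1), w · n = -416.
Distance = |w · n| / |n| = |-416| / √3584 ≈ 6.949.

6.949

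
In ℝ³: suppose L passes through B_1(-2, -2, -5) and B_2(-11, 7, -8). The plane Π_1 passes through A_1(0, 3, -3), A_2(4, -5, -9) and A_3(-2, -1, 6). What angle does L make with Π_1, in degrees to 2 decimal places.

33.17

A direction vector for L is B_2 − B_1 = (-9, 9, -3).
A_1A_2 = (4, -8, -6), A_1A_3 = (-2, -4, 9); a normal to Π_1 is A_1A_2 × A_1A_3 = (-96, -24, -32).
Using A_1: Π_1 has equation -96x - 24y - 32z = 24.
sin θ = |n·v| / (|n||v|) = |744| / (√10816 · √171) = 0.54707.
θ ≈ 33.17°.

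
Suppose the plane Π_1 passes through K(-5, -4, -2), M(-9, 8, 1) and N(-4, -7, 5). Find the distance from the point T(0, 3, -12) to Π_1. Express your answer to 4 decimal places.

6.9570

KM = (-4, 12, 3), KN = (1, -3, 7); a normal to Π_1 is KM × KN = (93, 31, 0).
Using K: Π_1 has equation 93x + 31y = -589.
n·T − d = (93)·(0) + (31)·(3) + (0)·(-12) − (-589) = 682; |n| = √9610.
Distance = |682| / √9610 = 682/√9610 ≈ 6.9570.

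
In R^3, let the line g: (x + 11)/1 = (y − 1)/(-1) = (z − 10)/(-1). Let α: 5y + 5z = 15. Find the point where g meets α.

(-7, -3, 6)

g has direction (1, -1, -1) through (-11, 1, 10).
Substitute r = (-11, 1, 10) + t(1, -1, -1) into the plane: 55 + (-10)t = 15, so t = 4.
Intersection: (-11, 1, 10) + 4·(1, -1, -1) = (-7, -3, 6).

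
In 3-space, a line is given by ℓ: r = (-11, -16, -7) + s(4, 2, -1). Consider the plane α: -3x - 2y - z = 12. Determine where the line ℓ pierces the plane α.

Substitute r = (-11, -16, -7) + t(4, 2, -1) into the plane: 72 + (-15)t = 12, so t = 4.
Intersection: (-11, -16, -7) + 4·(4, 2, -1) = (5, -8, -11).

(5, -8, -11)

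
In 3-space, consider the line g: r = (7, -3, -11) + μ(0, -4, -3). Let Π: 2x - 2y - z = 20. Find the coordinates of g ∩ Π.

Substitute r = (7, -3, -11) + t(0, -4, -3) into the plane: 31 + 11t = 20, so t = -1.
Intersection: (7, -3, -11) + (-1)·(0, -4, -3) = (7, 1, -8).

(7, 1, -8)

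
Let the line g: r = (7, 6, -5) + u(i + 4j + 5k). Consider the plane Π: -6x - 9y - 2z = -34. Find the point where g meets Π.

Substitute r = (7, 6, -5) + t(1, 4, 5) into the plane: -86 + (-52)t = -34, so t = -1.
Intersection: (7, 6, -5) + (-1)·(1, 4, 5) = (6, 2, -10).

(6, 2, -10)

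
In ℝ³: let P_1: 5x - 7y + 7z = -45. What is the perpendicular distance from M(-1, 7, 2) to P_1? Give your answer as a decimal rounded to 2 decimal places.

0.45

n·M − d = (5)·(-1) + (-7)·(7) + (7)·(2) − (-45) = 5; |n| = √123.
Distance = |5| / √123 = 5/√123 ≈ 0.45.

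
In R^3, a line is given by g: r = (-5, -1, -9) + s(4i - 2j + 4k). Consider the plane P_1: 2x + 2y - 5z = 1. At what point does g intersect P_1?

(3, -5, -1)

Substitute r = (-5, -1, -9) + t(4, -2, 4) into the plane: 33 + (-16)t = 1, so t = 2.
Intersection: (-5, -1, -9) + 2·(4, -2, 4) = (3, -5, -1).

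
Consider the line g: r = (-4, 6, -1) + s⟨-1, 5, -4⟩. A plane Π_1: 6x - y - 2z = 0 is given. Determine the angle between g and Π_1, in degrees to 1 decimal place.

4.1

sin θ = |n·v| / (|n||v|) = |-3| / (√41 · √42) = 0.07229.
θ ≈ 4.1°.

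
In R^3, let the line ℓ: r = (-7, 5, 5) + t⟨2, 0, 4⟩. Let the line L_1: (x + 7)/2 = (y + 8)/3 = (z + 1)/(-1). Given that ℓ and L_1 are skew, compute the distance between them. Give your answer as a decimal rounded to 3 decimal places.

9.920

L_1 has direction (2, 3, -1) through (-7, -8, -1).
Common perpendicular direction n = (2, 0, 4) × (2, 3, -1) = (-12, 10, 6).
With w = (-7, -8, -1) − (-7, 5, 5) = (0, -13, -6), w · n = -166.
Distance = |w · n| / |n| = |-166| / √280 ≈ 9.920.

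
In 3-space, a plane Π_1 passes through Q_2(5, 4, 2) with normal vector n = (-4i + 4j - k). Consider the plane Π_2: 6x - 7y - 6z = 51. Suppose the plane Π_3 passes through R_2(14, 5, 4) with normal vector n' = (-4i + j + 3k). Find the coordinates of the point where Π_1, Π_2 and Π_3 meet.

Π_1: n·r = n·Q_2 gives -4x + 4y - z = -6.
Π_3: n'·r = n'·R_2 gives -4x + y + 3z = -39.
Solving the 3×3 linear system -4x + 4y - z = -6, 6x - 7y - 6z = 51, -4x + y + 3z = -39 (e.g. by elimination or Cramer's rule, determinant = 106) gives (6, 3, -6).

(6, 3, -6)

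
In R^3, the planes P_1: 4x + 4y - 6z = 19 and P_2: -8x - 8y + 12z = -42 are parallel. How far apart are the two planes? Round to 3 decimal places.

Rescale P_2 by 1/(-2): 4x + 4y - 6z = 21. Then distance = |19 − 21| / √68 ≈ 0.243.

0.243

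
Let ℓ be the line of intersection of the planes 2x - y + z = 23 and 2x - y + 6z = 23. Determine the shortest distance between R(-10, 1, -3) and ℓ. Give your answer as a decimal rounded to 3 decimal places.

19.905

Direction of ℓ: (2, -1, 1) × (2, -1, 6) = (-5, -10, 0).
A point on ℓ: solving the two plane equations with x = 7 gives (7, -9, 0).
Taking (7, -9, 0) on ℓ with direction v = (-5, -10, 0): w = R − (7, -9, 0) = (-17, 10, -3), and w × v = (-30, 15, 220).
Distance = |w × v| / |v| = √49525 / √125 ≈ 19.905.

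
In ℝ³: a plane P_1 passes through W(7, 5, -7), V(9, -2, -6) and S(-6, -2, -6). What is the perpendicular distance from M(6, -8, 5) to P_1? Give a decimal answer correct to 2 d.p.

10.04

WV = (2, -7, 1), WS = (-13, -7, 1); a normal to P_1 is WV × WS = (0, -15, -105).
Using W: P_1 has equation -15y - 105z = 660.
n·M − d = (0)·(6) + (-15)·(-8) + (-105)·(5) − 660 = -1065; |n| = √11250.
Distance = |-1065| / √11250 = 1065/√11250 ≈ 10.04.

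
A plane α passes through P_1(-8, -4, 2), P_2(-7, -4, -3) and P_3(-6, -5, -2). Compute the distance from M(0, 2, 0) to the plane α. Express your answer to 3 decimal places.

9.398

P_1P_2 = (1, 0, -5), P_1P_3 = (2, -1, -4); a normal to α is P_1P_2 × P_1P_3 = (-5, -6, -1).
Using P_1: α has equation -5x - 6y - z = 62.
n·M − d = (-5)·(0) + (-6)·(2) + (-1)·(0) − 62 = -74; |n| = √62.
Distance = |-74| / √62 = 74/√62 ≈ 9.398.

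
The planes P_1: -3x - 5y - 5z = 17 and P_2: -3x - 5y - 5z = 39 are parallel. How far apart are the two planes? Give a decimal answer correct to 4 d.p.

2.8642

Same normal n = (-3, -5, -5) with |n| = √59; distance = |17 − 39| / |n| = 22/√59 ≈ 2.8642.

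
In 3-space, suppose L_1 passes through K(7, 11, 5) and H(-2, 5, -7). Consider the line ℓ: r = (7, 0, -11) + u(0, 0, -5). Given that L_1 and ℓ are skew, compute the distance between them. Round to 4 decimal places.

A direction vector for L_1 is H − K = (-9, -6, -12).
Common perpendicular direction n = (-9, -6, -12) × (0, 0, -5) = (30, -45, 0).
With w = (7, 0, -11) − (7, 11, 5) = (0, -11, -16), w · n = 495.
Distance = |w · n| / |n| = |495| / √2925 ≈ 9.1526.

9.1526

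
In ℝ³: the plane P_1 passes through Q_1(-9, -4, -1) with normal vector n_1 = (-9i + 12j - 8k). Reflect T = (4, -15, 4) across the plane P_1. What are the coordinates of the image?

(-14, 9, -12)

P_1: n_1·r = n_1·Q_1 gives -9x + 12y - 8z = 41.
λ = (n·T − d)/|n|² = (-248 − 41)/289 = -1.
Reflection = T − 2λn = (4, -15, 4) − (-2)·(-9, 12, -8) = (-14, 9, -12).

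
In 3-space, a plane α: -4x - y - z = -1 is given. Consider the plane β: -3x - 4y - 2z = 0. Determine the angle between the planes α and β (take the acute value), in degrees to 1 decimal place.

cos θ = |n₁·n₂| / (|n₁||n₂|) = |18| / (√18 · √29).
θ = arccos(0.78784) ≈ 38.0°.

38.0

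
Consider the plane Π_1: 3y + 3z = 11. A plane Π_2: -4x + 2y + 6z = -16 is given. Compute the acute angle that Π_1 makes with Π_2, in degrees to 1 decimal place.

cos θ = |n₁·n₂| / (|n₁||n₂|) = |24| / (√18 · √56).
θ = arccos(0.75593) ≈ 40.9°.

40.9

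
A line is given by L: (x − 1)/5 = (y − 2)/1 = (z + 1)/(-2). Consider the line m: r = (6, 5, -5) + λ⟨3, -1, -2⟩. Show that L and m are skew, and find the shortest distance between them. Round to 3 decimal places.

L has direction (5, 1, -2) through (1, 2, -1).
Common perpendicular direction n = (5, 1, -2) × (3, -1, -2) = (-4, 4, -8).
With w = (6, 5, -5) − (1, 2, -1) = (5, 3, -4), w · n = 24.
Since n ≠ 0 the lines are not parallel, and w · n = 24 ≠ 0 so they do not intersect; hence they are skew.
Distance = |w · n| / |n| = |24| / √96 ≈ 2.449.

2.449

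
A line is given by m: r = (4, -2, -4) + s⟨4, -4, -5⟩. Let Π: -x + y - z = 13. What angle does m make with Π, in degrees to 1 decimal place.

13.3

sin θ = |n·v| / (|n||v|) = |-3| / (√3 · √57) = 0.22942.
θ ≈ 13.3°.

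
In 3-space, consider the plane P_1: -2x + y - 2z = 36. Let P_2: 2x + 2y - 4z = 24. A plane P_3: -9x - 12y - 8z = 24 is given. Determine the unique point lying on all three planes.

(-8, 8, -6)

Solving the 3×3 linear system -2x + y - 2z = 36, 2x + 2y - 4z = 24, -9x - 12y - 8z = 24 (e.g. by elimination or Cramer's rule, determinant = 192) gives (-8, 8, -6).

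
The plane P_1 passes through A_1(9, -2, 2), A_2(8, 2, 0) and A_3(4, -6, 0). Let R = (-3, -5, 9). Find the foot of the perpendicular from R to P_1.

A_1A_2 = (-1, 4, -2), A_1A_3 = (-5, -4, -2); a normal to P_1 is A_1A_2 × A_1A_3 = (-16, 8, 24).
Using A_1: P_1 has equation -16x + 8y + 24z = -112.
Foot = R − λn with λ = (n·R − d)/|n|² = (224 − (-112))/896 = 3/8.
Foot = (-3, -5, 9) − (3/8)·(-16, 8, 24) = (3, -8, 0).

(3, -8, 0)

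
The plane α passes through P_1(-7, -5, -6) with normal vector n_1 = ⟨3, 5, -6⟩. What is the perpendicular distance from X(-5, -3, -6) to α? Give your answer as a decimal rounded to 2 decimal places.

α: n_1·r = n_1·P_1 gives 3x + 5y - 6z = -10.
n·X − d = (3)·(-5) + (5)·(-3) + (-6)·(-6) − (-10) = 16; |n| = √70.
Distance = |16| / √70 = 16/√70 ≈ 1.91.

1.91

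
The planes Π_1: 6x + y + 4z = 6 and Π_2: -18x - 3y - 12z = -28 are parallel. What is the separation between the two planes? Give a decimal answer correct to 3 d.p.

0.458

Rescale Π_2 by 1/(-3): 6x + y + 4z = 28/3. Then distance = |6 − (28/3)| / √53 ≈ 0.458.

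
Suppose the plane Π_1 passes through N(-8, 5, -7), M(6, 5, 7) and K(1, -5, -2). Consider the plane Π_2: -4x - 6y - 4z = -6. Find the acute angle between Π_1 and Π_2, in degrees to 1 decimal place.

NM = (14, 0, 14), NK = (9, -10, 5); a normal to Π_1 is NM × NK = (140, 56, -140).
Using N: Π_1 has equation 140x + 56y - 140z = 140.
cos θ = |n₁·n₂| / (|n₁||n₂|) = |-336| / (√42336 · √68).
θ = arccos(0.19803) ≈ 78.6°.

78.6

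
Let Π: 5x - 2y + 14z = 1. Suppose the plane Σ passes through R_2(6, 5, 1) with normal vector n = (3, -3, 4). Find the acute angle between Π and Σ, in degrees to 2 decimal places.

Σ: n·r = n·R_2 gives 3x - 3y + 4z = 7.
cos θ = |n₁·n₂| / (|n₁||n₂|) = |77| / (√225 · √34).
θ = arccos(0.88036) ≈ 28.31°.

28.31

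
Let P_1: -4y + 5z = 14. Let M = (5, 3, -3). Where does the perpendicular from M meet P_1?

(5, -1, 2)

Foot = M − λn with λ = (n·M − d)/|n|² = (-27 − 14)/41 = -1.
Foot = (5, 3, -3) − (-1)·(0, -4, 5) = (5, -1, 2).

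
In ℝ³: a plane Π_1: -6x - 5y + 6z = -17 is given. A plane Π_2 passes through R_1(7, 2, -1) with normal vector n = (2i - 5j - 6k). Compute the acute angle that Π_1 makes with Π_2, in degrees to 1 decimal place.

73.2

Π_2: n·r = n·R_1 gives 2x - 5y - 6z = 10.
cos θ = |n₁·n₂| / (|n₁||n₂|) = |-23| / (√97 · √65).
θ = arccos(0.28966) ≈ 73.2°.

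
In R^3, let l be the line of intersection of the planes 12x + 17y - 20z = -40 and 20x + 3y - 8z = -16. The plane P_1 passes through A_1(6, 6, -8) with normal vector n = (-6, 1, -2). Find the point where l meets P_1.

Direction of l: (12, 17, -20) × (20, 3, -8) = (-76, -304, -304).
A point on l: solving the two plane equations with x = 0 gives (0, 0, 2).
P_1: n·r = n·A_1 gives -6x + y - 2z = -14.
Substitute r = (0, 0, 2) + t(-76, -304, -304) into the plane: -4 + 760t = -14, so t = -1/76.
Intersection: (0, 0, 2) + (-1/76)·(-76, -304, -304) = (1, 4, 6).

(1, 4, 6)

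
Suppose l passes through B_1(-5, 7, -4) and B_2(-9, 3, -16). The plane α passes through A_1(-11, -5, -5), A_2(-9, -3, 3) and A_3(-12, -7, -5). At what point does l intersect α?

A direction vector for l is B_2 − B_1 = (-4, -4, -12).
A_1A_2 = (2, 2, 8), A_1A_3 = (-1, -2, 0); a normal to α is A_1A_2 × A_1A_3 = (16, -8, -2).
Using A_1: α has equation 16x - 8y - 2z = -126.
Substitute r = (-5, 7, -4) + t(-4, -4, -12) into the plane: -128 + (-8)t = -126, so t = -1/4.
Intersection: (-5, 7, -4) + (-1/4)·(-4, -4, -12) = (-4, 8, -1).

(-4, 8, -1)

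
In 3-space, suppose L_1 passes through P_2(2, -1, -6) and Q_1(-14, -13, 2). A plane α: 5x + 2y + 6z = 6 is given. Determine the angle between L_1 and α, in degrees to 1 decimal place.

18.8

A direction vector for L_1 is Q_1 − P_2 = (-16, -12, 8).
sin θ = |n·v| / (|n||v|) = |-56| / (√65 · √464) = 0.32246.
θ ≈ 18.8°.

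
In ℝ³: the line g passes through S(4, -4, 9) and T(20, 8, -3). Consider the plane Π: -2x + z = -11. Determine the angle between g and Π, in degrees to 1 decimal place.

A direction vector for g is T − S = (16, 12, -12).
sin θ = |n·v| / (|n||v|) = |-44| / (√5 · √544) = 0.84366.
θ ≈ 57.5°.

57.5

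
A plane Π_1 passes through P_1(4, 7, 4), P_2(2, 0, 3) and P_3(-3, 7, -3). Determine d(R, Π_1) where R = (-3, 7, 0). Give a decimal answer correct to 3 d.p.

P_1P_2 = (-2, -7, -1), P_1P_3 = (-7, 0, -7); a normal to Π_1 is P_1P_2 × P_1P_3 = (49, -7, -49).
Using P_1: Π_1 has equation 49x - 7y - 49z = -49.
n·R − d = (49)·(-3) + (-7)·(7) + (-49)·(0) − (-49) = -147; |n| = √4851.
Distance = |-147| / √4851 = 147/√4851 ≈ 2.111.

2.111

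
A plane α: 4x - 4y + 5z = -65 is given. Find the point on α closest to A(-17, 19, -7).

Foot = A − λn with λ = (n·A − d)/|n|² = (-179 − (-65))/57 = -2.
Foot = (-17, 19, -7) − (-2)·(4, -4, 5) = (-9, 11, 3).

(-9, 11, 3)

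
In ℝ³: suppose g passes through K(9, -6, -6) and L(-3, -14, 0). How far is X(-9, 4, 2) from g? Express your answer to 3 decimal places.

18.688

A direction vector for g is L − K = (-12, -8, 6).
Taking (9, -6, -6) on g with direction v = (-12, -8, 6): w = X − (9, -6, -6) = (-18, 10, 8), and w × v = (124, 12, 264).
Distance = |w × v| / |v| = √85216 / √244 ≈ 18.688.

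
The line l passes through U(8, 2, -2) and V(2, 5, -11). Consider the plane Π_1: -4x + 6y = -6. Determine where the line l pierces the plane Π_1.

A direction vector for l is V − U = (-6, 3, -9).
Substitute r = (8, 2, -2) + t(-6, 3, -9) into the plane: -20 + 42t = -6, so t = 1/3.
Intersection: (8, 2, -2) + (1/3)·(-6, 3, -9) = (6, 3, -5).

(6, 3, -5)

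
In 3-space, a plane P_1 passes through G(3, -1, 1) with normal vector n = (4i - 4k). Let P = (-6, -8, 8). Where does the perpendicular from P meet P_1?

(2, -8, 0)

P_1: n·r = n·G gives 4x - 4z = 8.
Foot = P − λn with λ = (n·P − d)/|n|² = (-56 − 8)/32 = -2.
Foot = (-6, -8, 8) − (-2)·(4, 0, -4) = (2, -8, 0).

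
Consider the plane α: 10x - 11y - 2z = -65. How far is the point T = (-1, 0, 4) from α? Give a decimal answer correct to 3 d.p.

3.133

n·T − d = (10)·(-1) + (-11)·(0) + (-2)·(4) − (-65) = 47; |n| = √225.
Distance = |47| / √225 = 47/√225 ≈ 3.133.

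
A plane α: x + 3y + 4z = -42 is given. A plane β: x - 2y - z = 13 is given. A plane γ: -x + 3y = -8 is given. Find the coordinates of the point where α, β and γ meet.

(-1, -3, -8)

Solving the 3×3 linear system x + 3y + 4z = -42, x - 2y - z = 13, -x + 3y = -8 (e.g. by elimination or Cramer's rule, determinant = 10) gives (-1, -3, -8).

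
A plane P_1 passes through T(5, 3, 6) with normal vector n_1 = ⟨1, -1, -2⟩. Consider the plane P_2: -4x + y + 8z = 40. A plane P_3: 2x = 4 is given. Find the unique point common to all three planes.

(2, 0, 6)

P_1: n_1·r = n_1·T gives x - y - 2z = -10.
Solving the 3×3 linear system x - y - 2z = -10, -4x + y + 8z = 40, 2x = 4 (e.g. by elimination or Cramer's rule, determinant = -12) gives (2, 0, 6).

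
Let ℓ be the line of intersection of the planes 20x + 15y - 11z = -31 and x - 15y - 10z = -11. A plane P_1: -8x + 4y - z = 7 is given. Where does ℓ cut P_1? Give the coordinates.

Direction of ℓ: (20, 15, -11) × (1, -15, -10) = (-315, 189, -315).
A point on ℓ: solving the two plane equations with x = 19 gives (19, -12, 21).
Substitute r = (19, -12, 21) + t(-315, 189, -315) into the plane: -221 + 3591t = 7, so t = 4/63.
Intersection: (19, -12, 21) + (4/63)·(-315, 189, -315) = (-1, 0, 1).

(-1, 0, 1)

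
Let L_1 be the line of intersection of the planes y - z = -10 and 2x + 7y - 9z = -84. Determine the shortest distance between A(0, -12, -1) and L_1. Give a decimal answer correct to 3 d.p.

6.976

Direction of L_1: (0, 1, -1) × (2, 7, -9) = (-2, -2, -2).
A point on L_1: solving the two plane equations with x = 4 gives (4, 1, 11).
Taking (4, 1, 11) on L_1 with direction v = (-2, -2, -2): w = A − (4, 1, 11) = (-4, -13, -12), and w × v = (2, 16, -18).
Distance = |w × v| / |v| = √584 / √12 ≈ 6.976.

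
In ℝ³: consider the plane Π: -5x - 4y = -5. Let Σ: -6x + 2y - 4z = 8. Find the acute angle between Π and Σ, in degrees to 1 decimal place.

62.7

cos θ = |n₁·n₂| / (|n₁||n₂|) = |22| / (√41 · √56).
θ = arccos(0.45913) ≈ 62.7°.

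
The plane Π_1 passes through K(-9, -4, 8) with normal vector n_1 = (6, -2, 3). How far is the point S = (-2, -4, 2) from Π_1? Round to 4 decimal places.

Π_1: n_1·r = n_1·K gives 6x - 2y + 3z = -22.
n·S − d = (6)·(-2) + (-2)·(-4) + (3)·(2) − (-22) = 24; |n| = √49.
Distance = |24| / √49 = 24/√49 ≈ 3.4286.

3.4286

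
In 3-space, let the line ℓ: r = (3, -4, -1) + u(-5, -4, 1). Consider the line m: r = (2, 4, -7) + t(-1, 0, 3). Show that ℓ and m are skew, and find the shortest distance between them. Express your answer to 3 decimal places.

Common perpendicular direction n = (-5, -4, 1) × (-1, 0, 3) = (-12, 14, -4).
With w = (2, 4, -7) − (3, -4, -1) = (-1, 8, -6), w · n = 148.
Since n ≠ 0 the lines are not parallel, and w · n = 148 ≠ 0 so they do not intersect; hence they are skew.
Distance = |w · n| / |n| = |148| / √356 ≈ 7.844.

7.844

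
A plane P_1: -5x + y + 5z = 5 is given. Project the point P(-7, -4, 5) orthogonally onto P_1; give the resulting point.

(-2, -5, 0)

Foot = P − λn with λ = (n·P − d)/|n|² = (56 − 5)/51 = 1.
Foot = (-7, -4, 5) − 1·(-5, 1, 5) = (-2, -5, 0).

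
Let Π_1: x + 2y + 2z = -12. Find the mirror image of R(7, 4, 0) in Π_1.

λ = (n·R − d)/|n|² = (15 − (-12))/9 = 3.
Reflection = R − 2λn = (7, 4, 0) − 6·(1, 2, 2) = (1, -8, -12).

(1, -8, -12)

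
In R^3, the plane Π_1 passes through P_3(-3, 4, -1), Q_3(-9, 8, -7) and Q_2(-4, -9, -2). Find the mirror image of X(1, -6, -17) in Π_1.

(-19, -6, 3)

P_3Q_3 = (-6, 4, -6), P_3Q_2 = (-1, -13, -1); a normal to Π_1 is P_3Q_3 × P_3Q_2 = (-82, 0, 82).
Using P_3: Π_1 has equation -82x + 82z = 164.
λ = (n·X − d)/|n|² = (-1476 − 164)/13448 = -5/41.
Reflection = X − 2λn = (1, -6, -17) − (-10/41)·(-82, 0, 82) = (-19, -6, 3).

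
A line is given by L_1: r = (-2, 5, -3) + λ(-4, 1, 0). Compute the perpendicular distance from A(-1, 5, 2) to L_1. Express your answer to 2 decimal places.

Taking (-2, 5, -3) on L_1 with direction v = (-4, 1, 0): w = A − (-2, 5, -3) = (1, 0, 5), and w × v = (-5, -20, 1).
Distance = |w × v| / |v| = √426 / √17 ≈ 5.01.

5.01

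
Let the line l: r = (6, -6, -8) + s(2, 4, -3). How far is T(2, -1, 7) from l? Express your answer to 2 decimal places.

Taking (6, -6, -8) on l with direction v = (2, 4, -3): w = T − (6, -6, -8) = (-4, 5, 15), and w × v = (-75, 18, -26).
Distance = |w × v| / |v| = √6625 / √29 ≈ 15.11.

15.11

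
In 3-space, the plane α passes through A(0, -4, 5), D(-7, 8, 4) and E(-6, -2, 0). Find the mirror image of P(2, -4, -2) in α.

(-6, -8, 6)

AD = (-7, 12, -1), AE = (-6, 2, -5); a normal to α is AD × AE = (-58, -29, 58).
Using A: α has equation -58x - 29y + 58z = 406.
λ = (n·P − d)/|n|² = (-116 − 406)/7569 = -2/29.
Reflection = P − 2λn = (2, -4, -2) − (-4/29)·(-58, -29, 58) = (-6, -8, 6).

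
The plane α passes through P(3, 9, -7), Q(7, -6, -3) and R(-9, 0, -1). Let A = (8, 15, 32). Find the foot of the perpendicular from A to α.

PQ = (4, -15, 4), PR = (-12, -9, 6); a normal to α is PQ × PR = (-54, -72, -216).
Using P: α has equation -54x - 72y - 216z = 702.
Foot = A − λn with λ = (n·A − d)/|n|² = (-8424 − 702)/54756 = -1/6.
Foot = (8, 15, 32) − (-1/6)·(-54, -72, -216) = (-1, 3, -4).

(-1, 3, -4)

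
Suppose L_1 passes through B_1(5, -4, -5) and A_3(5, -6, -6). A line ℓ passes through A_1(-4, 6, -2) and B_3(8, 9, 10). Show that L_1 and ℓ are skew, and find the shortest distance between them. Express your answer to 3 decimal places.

A direction vector for L_1 is A_3 − B_1 = (0, -2, -1).
A direction vector for ℓ is B_3 − A_1 = (12, 3, 12).
Common perpendicular direction n = (0, -2, -1) × (12, 3, 12) = (-21, -12, 24).
With w = (-4, 6, -2) − (5, -4, -5) = (-9, 10, 3), w · n = 141.
Since n ≠ 0 the lines are not parallel, and w · n = 141 ≠ 0 so they do not intersect; hence they are skew.
Distance = |w · n| / |n| = |141| / √1161 ≈ 4.138.

4.138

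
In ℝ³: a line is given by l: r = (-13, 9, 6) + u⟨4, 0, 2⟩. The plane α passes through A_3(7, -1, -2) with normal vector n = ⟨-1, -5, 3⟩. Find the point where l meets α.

α: n·r = n·A_3 gives -x - 5y + 3z = -8.
Substitute r = (-13, 9, 6) + t(4, 0, 2) into the plane: -14 + 2t = -8, so t = 3.
Intersection: (-13, 9, 6) + 3·(4, 0, 2) = (-1, 9, 12).

(-1, 9, 12)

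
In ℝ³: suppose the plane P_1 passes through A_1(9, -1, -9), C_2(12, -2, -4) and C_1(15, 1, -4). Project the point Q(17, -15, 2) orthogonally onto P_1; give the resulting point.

(12, -10, 6)

A_1C_2 = (3, -1, 5), A_1C_1 = (6, 2, 5); a normal to P_1 is A_1C_2 × A_1C_1 = (-15, 15, 12).
Using A_1: P_1 has equation -15x + 15y + 12z = -258.
Foot = Q − λn with λ = (n·Q − d)/|n|² = (-456 − (-258))/594 = -1/3.
Foot = (17, -15, 2) − (-1/3)·(-15, 15, 12) = (12, -10, 6).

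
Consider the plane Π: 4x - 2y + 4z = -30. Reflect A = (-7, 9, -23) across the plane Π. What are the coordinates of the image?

λ = (n·A − d)/|n|² = (-138 − (-30))/36 = -3.
Reflection = A − 2λn = (-7, 9, -23) − (-6)·(4, -2, 4) = (17, -3, 1).

(17, -3, 1)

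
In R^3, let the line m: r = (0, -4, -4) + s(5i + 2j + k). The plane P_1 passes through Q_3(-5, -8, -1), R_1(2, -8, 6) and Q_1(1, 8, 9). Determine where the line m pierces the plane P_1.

Q_3R_1 = (7, 0, 7), Q_3Q_1 = (6, 16, 10); a normal to P_1 is Q_3R_1 × Q_3Q_1 = (-112, -28, 112).
Using Q_3: P_1 has equation -112x - 28y + 112z = 672.
Substitute r = (0, -4, -4) + t(5, 2, 1) into the plane: -336 + (-504)t = 672, so t = -2.
Intersection: (0, -4, -4) + (-2)·(5, 2, 1) = (-10, -8, -6).

(-10, -8, -6)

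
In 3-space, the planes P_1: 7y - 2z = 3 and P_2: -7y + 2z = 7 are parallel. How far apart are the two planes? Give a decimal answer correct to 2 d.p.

1.37

Rescale P_2 by 1/(-1): 7y - 2z = -7. Then distance = |3 − (-7)| / √53 ≈ 1.37.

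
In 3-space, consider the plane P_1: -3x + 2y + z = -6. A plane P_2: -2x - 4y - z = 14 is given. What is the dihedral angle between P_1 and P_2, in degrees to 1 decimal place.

79.9

cos θ = |n₁·n₂| / (|n₁||n₂|) = |-3| / (√14 · √21).
θ = arccos(0.17496) ≈ 79.9°.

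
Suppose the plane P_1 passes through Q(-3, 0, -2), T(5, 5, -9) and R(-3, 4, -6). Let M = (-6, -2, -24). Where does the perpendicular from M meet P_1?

(-3, 10, -12)

QT = (8, 5, -7), QR = (0, 4, -4); a normal to P_1 is QT × QR = (8, 32, 32).
Using Q: P_1 has equation 8x + 32y + 32z = -88.
Foot = M − λn with λ = (n·M − d)/|n|² = (-880 − (-88))/2112 = -3/8.
Foot = (-6, -2, -24) − (-3/8)·(8, 32, 32) = (-3, 10, -12).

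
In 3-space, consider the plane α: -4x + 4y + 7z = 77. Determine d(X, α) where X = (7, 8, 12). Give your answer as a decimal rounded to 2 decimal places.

n·X − d = (-4)·(7) + (4)·(8) + (7)·(12) − 77 = 11; |n| = √81.
Distance = |11| / √81 = 11/√81 ≈ 1.22.

1.22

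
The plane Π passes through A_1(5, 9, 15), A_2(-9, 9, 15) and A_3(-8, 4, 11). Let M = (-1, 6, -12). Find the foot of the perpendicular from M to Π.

(-1, -6, 3)

A_1A_2 = (-14, 0, 0), A_1A_3 = (-13, -5, -4); a normal to Π is A_1A_2 × A_1A_3 = (0, -56, 70).
Using A_1: Π has equation -56y + 70z = 546.
Foot = M − λn with λ = (n·M − d)/|n|² = (-1176 − 546)/8036 = -3/14.
Foot = (-1, 6, -12) − (-3/14)·(0, -56, 70) = (-1, -6, 3).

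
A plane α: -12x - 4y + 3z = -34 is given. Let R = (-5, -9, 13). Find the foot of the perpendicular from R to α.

Foot = R − λn with λ = (n·R − d)/|n|² = (135 − (-34))/169 = 1.
Foot = (-5, -9, 13) − 1·(-12, -4, 3) = (7, -5, 10).

(7, -5, 10)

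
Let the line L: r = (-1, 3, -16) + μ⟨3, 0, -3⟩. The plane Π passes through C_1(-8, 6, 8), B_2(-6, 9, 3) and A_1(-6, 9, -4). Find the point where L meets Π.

C_1B_2 = (2, 3, -5), C_1A_1 = (2, 3, -12); a normal to Π is C_1B_2 × C_1A_1 = (-21, 14, 0).
Using C_1: Π has equation -21x + 14y = 252.
Substitute r = (-1, 3, -16) + t(3, 0, -3) into the plane: 63 + (-63)t = 252, so t = -3.
Intersection: (-1, 3, -16) + (-3)·(3, 0, -3) = (-10, 3, -7).

(-10, 3, -7)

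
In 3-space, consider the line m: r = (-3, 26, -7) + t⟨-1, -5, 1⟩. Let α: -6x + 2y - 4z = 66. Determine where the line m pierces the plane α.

(-7, 6, -3)

Substitute r = (-3, 26, -7) + t(-1, -5, 1) into the plane: 98 + (-8)t = 66, so t = 4.
Intersection: (-3, 26, -7) + 4·(-1, -5, 1) = (-7, 6, -3).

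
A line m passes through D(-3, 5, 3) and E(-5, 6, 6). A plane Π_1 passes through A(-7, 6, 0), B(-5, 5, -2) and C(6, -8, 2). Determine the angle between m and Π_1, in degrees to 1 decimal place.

5.1

A direction vector for m is E − D = (-2, 1, 3).
AB = (2, -1, -2), AC = (13, -14, 2); a normal to Π_1 is AB × AC = (-30, -30, -15).
Using A: Π_1 has equation -30x - 30y - 15z = 30.
sin θ = |n·v| / (|n||v|) = |-15| / (√2025 · √14) = 0.08909.
θ ≈ 5.1°.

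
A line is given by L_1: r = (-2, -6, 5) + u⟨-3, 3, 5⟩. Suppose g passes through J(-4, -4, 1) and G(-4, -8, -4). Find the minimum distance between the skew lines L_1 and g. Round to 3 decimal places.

A direction vector for g is G − J = (0, -4, -5).
Common perpendicular direction n = (-3, 3, 5) × (0, -4, -5) = (5, -15, 12).
With w = (-4, -4, 1) − (-2, -6, 5) = (-2, 2, -4), w · n = -88.
Distance = |w · n| / |n| = |-88| / √394 ≈ 4.433.

4.433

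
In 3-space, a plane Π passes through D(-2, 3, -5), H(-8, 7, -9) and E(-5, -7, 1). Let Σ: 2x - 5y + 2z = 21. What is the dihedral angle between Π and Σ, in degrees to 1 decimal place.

DH = (-6, 4, -4), DE = (-3, -10, 6); a normal to Π is DH × DE = (-16, 48, 72).
Using D: Π has equation -16x + 48y + 72z = -184.
cos θ = |n₁·n₂| / (|n₁||n₂|) = |-128| / (√7744 · √33).
θ = arccos(0.25320) ≈ 75.3°.

75.3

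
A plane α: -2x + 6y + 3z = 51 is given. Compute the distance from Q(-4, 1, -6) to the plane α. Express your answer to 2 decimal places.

n·Q − d = (-2)·(-4) + (6)·(1) + (3)·(-6) − 51 = -55; |n| = √49.
Distance = |-55| / √49 = 55/√49 ≈ 7.86.

7.86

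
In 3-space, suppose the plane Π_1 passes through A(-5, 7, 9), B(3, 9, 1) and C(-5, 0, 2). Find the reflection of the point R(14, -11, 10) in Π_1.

AB = (8, 2, -8), AC = (0, -7, -7); a normal to Π_1 is AB × AC = (-70, 56, -56).
Using A: Π_1 has equation -70x + 56y - 56z = 238.
λ = (n·R − d)/|n|² = (-2156 − 238)/11172 = -3/14.
Reflection = R − 2λn = (14, -11, 10) − (-3/7)·(-70, 56, -56) = (-16, 13, -14).

(-16, 13, -14)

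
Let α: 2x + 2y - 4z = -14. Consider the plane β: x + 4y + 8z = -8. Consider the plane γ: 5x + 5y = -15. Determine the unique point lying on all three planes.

(4, -7, 2)

Solving the 3×3 linear system 2x + 2y - 4z = -14, x + 4y + 8z = -8, 5x + 5y = -15 (e.g. by elimination or Cramer's rule, determinant = 60) gives (4, -7, 2).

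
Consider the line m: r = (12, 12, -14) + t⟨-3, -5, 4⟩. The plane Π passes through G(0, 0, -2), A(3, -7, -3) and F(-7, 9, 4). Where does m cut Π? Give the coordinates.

GA = (3, -7, -1), GF = (-7, 9, 6); a normal to Π is GA × GF = (-33, -11, -22).
Using G: Π has equation -33x - 11y - 22z = 44.
Substitute r = (12, 12, -14) + t(-3, -5, 4) into the plane: -220 + 66t = 44, so t = 4.
Intersection: (12, 12, -14) + 4·(-3, -5, 4) = (0, -8, 2).

(0, -8, 2)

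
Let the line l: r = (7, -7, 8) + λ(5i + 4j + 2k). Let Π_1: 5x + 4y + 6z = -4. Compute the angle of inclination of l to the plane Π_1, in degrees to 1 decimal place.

64.2

sin θ = |n·v| / (|n||v|) = |53| / (√77 · √45) = 0.90038.
θ ≈ 64.2°.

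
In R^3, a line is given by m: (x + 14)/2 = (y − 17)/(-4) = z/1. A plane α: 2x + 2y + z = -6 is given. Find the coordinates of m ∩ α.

(-6, 1, 4)

m has direction (2, -4, 1) through (-14, 17, 0).
Substitute r = (-14, 17, 0) + t(2, -4, 1) into the plane: 6 + (-3)t = -6, so t = 4.
Intersection: (-14, 17, 0) + 4·(2, -4, 1) = (-6, 1, 4).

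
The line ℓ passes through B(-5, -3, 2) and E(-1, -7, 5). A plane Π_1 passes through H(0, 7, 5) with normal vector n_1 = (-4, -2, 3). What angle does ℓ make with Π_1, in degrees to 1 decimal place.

A direction vector for ℓ is E − B = (4, -4, 3).
Π_1: n_1·r = n_1·H gives -4x - 2y + 3z = 1.
sin θ = |n·v| / (|n||v|) = |1| / (√29 · √41) = 0.02900.
θ ≈ 1.7°.

1.7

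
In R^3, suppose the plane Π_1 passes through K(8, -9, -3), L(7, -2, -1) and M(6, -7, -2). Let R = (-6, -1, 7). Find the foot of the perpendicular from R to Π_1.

KL = (-1, 7, 2), KM = (-2, 2, 1); a normal to Π_1 is KL × KM = (3, -3, 12).
Using K: Π_1 has equation 3x - 3y + 12z = 15.
Foot = R − λn with λ = (n·R − d)/|n|² = (69 − 15)/162 = 1/3.
Foot = (-6, -1, 7) − (1/3)·(3, -3, 12) = (-7, 0, 3).

(-7, 0, 3)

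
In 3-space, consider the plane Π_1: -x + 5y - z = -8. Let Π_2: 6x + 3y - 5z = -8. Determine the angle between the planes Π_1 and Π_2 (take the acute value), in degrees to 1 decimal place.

cos θ = |n₁·n₂| / (|n₁||n₂|) = |14| / (√27 · √70).
θ = arccos(0.32203) ≈ 71.2°.

71.2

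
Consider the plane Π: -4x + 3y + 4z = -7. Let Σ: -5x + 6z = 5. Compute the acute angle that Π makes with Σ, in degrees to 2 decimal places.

cos θ = |n₁·n₂| / (|n₁||n₂|) = |44| / (√41 · √61).
θ = arccos(0.87982) ≈ 28.38°.

28.38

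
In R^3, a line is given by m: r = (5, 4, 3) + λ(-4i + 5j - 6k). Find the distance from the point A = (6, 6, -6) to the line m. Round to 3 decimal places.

Taking (5, 4, 3) on m with direction v = (-4, 5, -6): w = A − (5, 4, 3) = (1, 2, -9), and w × v = (33, 42, 13).
Distance = |w × v| / |v| = √3022 / √77 ≈ 6.265.

6.265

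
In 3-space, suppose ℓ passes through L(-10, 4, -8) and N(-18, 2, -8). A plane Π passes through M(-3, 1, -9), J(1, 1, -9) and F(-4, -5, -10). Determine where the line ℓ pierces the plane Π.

A direction vector for ℓ is N − L = (-8, -2, 0).
MJ = (4, 0, 0), MF = (-1, -6, -1); a normal to Π is MJ × MF = (0, 4, -24).
Using M: Π has equation 4y - 24z = 220.
Substitute r = (-10, 4, -8) + t(-8, -2, 0) into the plane: 208 + (-8)t = 220, so t = -3/2.
Intersection: (-10, 4, -8) + (-3/2)·(-8, -2, 0) = (2, 7, -8).

(2, 7, -8)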